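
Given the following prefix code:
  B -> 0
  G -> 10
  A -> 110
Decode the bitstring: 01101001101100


Decoding step by step:
Bits 0 -> B
Bits 110 -> A
Bits 10 -> G
Bits 0 -> B
Bits 110 -> A
Bits 110 -> A
Bits 0 -> B


Decoded message: BAGBAAB


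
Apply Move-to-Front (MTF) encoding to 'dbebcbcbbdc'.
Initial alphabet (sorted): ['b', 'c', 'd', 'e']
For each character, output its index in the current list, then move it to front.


MTF encoding:
'd': index 2 in ['b', 'c', 'd', 'e'] -> ['d', 'b', 'c', 'e']
'b': index 1 in ['d', 'b', 'c', 'e'] -> ['b', 'd', 'c', 'e']
'e': index 3 in ['b', 'd', 'c', 'e'] -> ['e', 'b', 'd', 'c']
'b': index 1 in ['e', 'b', 'd', 'c'] -> ['b', 'e', 'd', 'c']
'c': index 3 in ['b', 'e', 'd', 'c'] -> ['c', 'b', 'e', 'd']
'b': index 1 in ['c', 'b', 'e', 'd'] -> ['b', 'c', 'e', 'd']
'c': index 1 in ['b', 'c', 'e', 'd'] -> ['c', 'b', 'e', 'd']
'b': index 1 in ['c', 'b', 'e', 'd'] -> ['b', 'c', 'e', 'd']
'b': index 0 in ['b', 'c', 'e', 'd'] -> ['b', 'c', 'e', 'd']
'd': index 3 in ['b', 'c', 'e', 'd'] -> ['d', 'b', 'c', 'e']
'c': index 2 in ['d', 'b', 'c', 'e'] -> ['c', 'd', 'b', 'e']


Output: [2, 1, 3, 1, 3, 1, 1, 1, 0, 3, 2]


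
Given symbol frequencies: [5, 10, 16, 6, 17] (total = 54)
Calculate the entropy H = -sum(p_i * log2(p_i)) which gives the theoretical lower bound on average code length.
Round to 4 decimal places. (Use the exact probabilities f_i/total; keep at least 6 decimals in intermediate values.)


Per-symbol terms -p_i * log2(p_i) with p_i = f_i/54:
  p = 5/54 = 0.092593: log2(p) = -3.432959, -p*log2(p) = 0.317867
  p = 10/54 = 0.185185: log2(p) = -2.432959, -p*log2(p) = 0.450548
  p = 16/54 = 0.296296: log2(p) = -1.754888, -p*log2(p) = 0.519967
  p = 6/54 = 0.111111: log2(p) = -3.169925, -p*log2(p) = 0.352214
  p = 17/54 = 0.314815: log2(p) = -1.667425, -p*log2(p) = 0.524930
H = 0.317867 + 0.450548 + 0.519967 + 0.352214 + 0.524930 = 2.165526

H = 2.1655 bits/symbol


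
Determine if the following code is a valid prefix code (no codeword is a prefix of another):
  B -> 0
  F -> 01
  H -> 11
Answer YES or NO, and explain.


Checking each pair (does one codeword prefix another?):
  B='0' vs F='01': prefix -- VIOLATION

NO -- this is NOT a valid prefix code. B (0) is a prefix of F (01).


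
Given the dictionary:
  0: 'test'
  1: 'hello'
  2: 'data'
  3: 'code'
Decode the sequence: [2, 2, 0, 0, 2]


Look up each index in the dictionary:
  2 -> 'data'
  2 -> 'data'
  0 -> 'test'
  0 -> 'test'
  2 -> 'data'

Decoded: "data data test test data"


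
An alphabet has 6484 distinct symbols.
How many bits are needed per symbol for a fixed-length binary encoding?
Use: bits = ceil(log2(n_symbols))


log2(6484) = 12.6627
Bracket: 2^12 = 4096 < 6484 <= 2^13 = 8192
So ceil(log2(6484)) = 13

bits = ceil(log2(6484)) = ceil(12.6627) = 13 bits


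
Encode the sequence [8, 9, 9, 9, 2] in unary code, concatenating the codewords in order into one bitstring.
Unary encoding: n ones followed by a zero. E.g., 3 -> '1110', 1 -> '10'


Encode each number as n ones followed by a terminating 0:
  8 -> 111111110 (9 bits)
  9 -> 1111111110 (10 bits)
  9 -> 1111111110 (10 bits)
  9 -> 1111111110 (10 bits)
  2 -> 110 (3 bits)
Total length = 9 + 10 + 10 + 10 + 3 = 42 bits.

Unary([8, 9, 9, 9, 2]) = 111111110111111111011111111101111111110110 (42 bits)


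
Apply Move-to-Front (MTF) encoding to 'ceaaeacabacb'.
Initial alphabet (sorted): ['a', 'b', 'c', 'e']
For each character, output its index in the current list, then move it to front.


MTF encoding:
'c': index 2 in ['a', 'b', 'c', 'e'] -> ['c', 'a', 'b', 'e']
'e': index 3 in ['c', 'a', 'b', 'e'] -> ['e', 'c', 'a', 'b']
'a': index 2 in ['e', 'c', 'a', 'b'] -> ['a', 'e', 'c', 'b']
'a': index 0 in ['a', 'e', 'c', 'b'] -> ['a', 'e', 'c', 'b']
'e': index 1 in ['a', 'e', 'c', 'b'] -> ['e', 'a', 'c', 'b']
'a': index 1 in ['e', 'a', 'c', 'b'] -> ['a', 'e', 'c', 'b']
'c': index 2 in ['a', 'e', 'c', 'b'] -> ['c', 'a', 'e', 'b']
'a': index 1 in ['c', 'a', 'e', 'b'] -> ['a', 'c', 'e', 'b']
'b': index 3 in ['a', 'c', 'e', 'b'] -> ['b', 'a', 'c', 'e']
'a': index 1 in ['b', 'a', 'c', 'e'] -> ['a', 'b', 'c', 'e']
'c': index 2 in ['a', 'b', 'c', 'e'] -> ['c', 'a', 'b', 'e']
'b': index 2 in ['c', 'a', 'b', 'e'] -> ['b', 'c', 'a', 'e']


Output: [2, 3, 2, 0, 1, 1, 2, 1, 3, 1, 2, 2]


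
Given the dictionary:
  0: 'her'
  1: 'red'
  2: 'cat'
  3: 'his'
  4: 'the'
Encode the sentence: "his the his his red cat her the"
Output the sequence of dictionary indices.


Look up each word in the dictionary:
  'his' -> 3
  'the' -> 4
  'his' -> 3
  'his' -> 3
  'red' -> 1
  'cat' -> 2
  'her' -> 0
  'the' -> 4

Encoded: [3, 4, 3, 3, 1, 2, 0, 4]


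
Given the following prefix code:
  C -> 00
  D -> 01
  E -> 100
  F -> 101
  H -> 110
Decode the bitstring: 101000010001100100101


Decoding step by step:
Bits 101 -> F
Bits 00 -> C
Bits 00 -> C
Bits 100 -> E
Bits 01 -> D
Bits 100 -> E
Bits 100 -> E
Bits 101 -> F


Decoded message: FCCEDEEF


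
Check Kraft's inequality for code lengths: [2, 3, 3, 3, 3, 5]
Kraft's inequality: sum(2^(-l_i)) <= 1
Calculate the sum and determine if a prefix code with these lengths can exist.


Sum = 2^(-2) + 2^(-3) + 2^(-3) + 2^(-3) + 2^(-3) + 2^(-5)
    = 0.25 + 0.125 + 0.125 + 0.125 + 0.125 + 0.03125
    = 25/32 = 0.78125
Since 0.78125 <= 1, Kraft's inequality IS satisfied.
A prefix code with these lengths CAN exist.

Kraft sum = 0.78125. Satisfied.


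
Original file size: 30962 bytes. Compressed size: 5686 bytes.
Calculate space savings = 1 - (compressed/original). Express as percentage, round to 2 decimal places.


ratio = compressed/original = 5686/30962 = 0.183644
savings = 1 - ratio = 1 - 0.183644 = 0.816356
as a percentage: 0.816356 * 100 = 81.64%

Space savings = 1 - 5686/30962 = 81.64%


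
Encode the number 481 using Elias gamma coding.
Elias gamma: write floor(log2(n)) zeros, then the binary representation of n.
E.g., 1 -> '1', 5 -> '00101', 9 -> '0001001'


num_bits = floor(log2(481)) + 1 = 9
leading_zeros = num_bits - 1 = 8
binary(481) = 111100001

Elias gamma(481) = '00000000' + '111100001' = 00000000111100001 (17 bits)


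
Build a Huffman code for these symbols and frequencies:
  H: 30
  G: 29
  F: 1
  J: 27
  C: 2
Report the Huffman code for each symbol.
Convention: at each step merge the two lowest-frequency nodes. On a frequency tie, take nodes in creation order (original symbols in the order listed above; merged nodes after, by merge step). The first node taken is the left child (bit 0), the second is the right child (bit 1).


Huffman tree construction:
Step 1: Merge F(1) + C(2) = 3
Step 2: Merge (F+C)(3) + J(27) = 30
Step 3: Merge G(29) + H(30) = 59
Step 4: Merge ((F+C)+J)(30) + (G+H)(59) = 89
Read each symbol's code off the tree from the root (left child = 0, right child = 1).

Codes:
  H: 11 (length 2)
  G: 10 (length 2)
  F: 000 (length 3)
  J: 01 (length 2)
  C: 001 (length 3)
Average code length: 181/89 = 2.0337 bits/symbol


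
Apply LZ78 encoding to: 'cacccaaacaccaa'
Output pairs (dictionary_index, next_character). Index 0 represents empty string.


LZ78 encoding steps:
Dictionary: {0: ''}
Step 1: w='' (idx 0), next='c' -> output (0, 'c'), add 'c' as idx 1
Step 2: w='' (idx 0), next='a' -> output (0, 'a'), add 'a' as idx 2
Step 3: w='c' (idx 1), next='c' -> output (1, 'c'), add 'cc' as idx 3
Step 4: w='c' (idx 1), next='a' -> output (1, 'a'), add 'ca' as idx 4
Step 5: w='a' (idx 2), next='a' -> output (2, 'a'), add 'aa' as idx 5
Step 6: w='ca' (idx 4), next='c' -> output (4, 'c'), add 'cac' as idx 6
Step 7: w='ca' (idx 4), next='a' -> output (4, 'a'), add 'caa' as idx 7


Encoded: [(0, 'c'), (0, 'a'), (1, 'c'), (1, 'a'), (2, 'a'), (4, 'c'), (4, 'a')]


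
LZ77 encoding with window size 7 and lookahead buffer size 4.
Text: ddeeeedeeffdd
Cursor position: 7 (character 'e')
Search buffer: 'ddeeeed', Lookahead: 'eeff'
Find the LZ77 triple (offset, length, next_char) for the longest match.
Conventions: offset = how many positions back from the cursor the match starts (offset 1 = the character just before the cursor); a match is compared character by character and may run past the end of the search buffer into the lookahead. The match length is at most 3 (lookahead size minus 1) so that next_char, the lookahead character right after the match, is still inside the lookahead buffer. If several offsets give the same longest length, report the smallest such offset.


Try each offset into the search buffer:
  offset=1 (pos 6, char 'd'): match length 0
  offset=2 (pos 5, char 'e'): match length 1
  offset=3 (pos 4, char 'e'): match length 2
  offset=4 (pos 3, char 'e'): match length 2
  offset=5 (pos 2, char 'e'): match length 2
  offset=6 (pos 1, char 'd'): match length 0
  offset=7 (pos 0, char 'd'): match length 0
Longest match has length 2, found at offsets 3, 4, 5; take the smallest, offset 3.
next_char = character at position 7 + 2 = 9 -> 'f'

Best match: offset=3, length=2 (matching 'ee' starting at position 4)
LZ77 triple: (3, 2, 'f')


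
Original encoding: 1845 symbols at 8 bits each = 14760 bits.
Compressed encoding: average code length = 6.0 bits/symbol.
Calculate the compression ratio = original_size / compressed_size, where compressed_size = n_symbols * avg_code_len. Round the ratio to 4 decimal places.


original_size = n_symbols * orig_bits = 1845 * 8 = 14760 bits
compressed_size = n_symbols * avg_code_len = 1845 * 6.0 = 11070.0 bits
ratio = original_size / compressed_size = 14760 / 11070.0 = 1.3333

Compression ratio = 1.3333


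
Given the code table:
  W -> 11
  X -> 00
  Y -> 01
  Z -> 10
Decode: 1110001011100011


Decoding:
11 -> W
10 -> Z
00 -> X
10 -> Z
11 -> W
10 -> Z
00 -> X
11 -> W


Result: WZXZWZXW


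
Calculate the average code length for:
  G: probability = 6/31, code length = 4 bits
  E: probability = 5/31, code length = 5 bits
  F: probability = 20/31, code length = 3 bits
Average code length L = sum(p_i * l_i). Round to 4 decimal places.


Weighted contributions p_i * l_i:
  G: (6/31) * 4 = 24/31
  E: (5/31) * 5 = 25/31
  F: (20/31) * 3 = 60/31
Sum = (24 + 25 + 60)/31 = 109/31

L = 109/31 = 3.5161 bits/symbol


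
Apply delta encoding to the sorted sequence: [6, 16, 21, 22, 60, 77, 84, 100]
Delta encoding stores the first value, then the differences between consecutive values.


First value: 6
Deltas:
  16 - 6 = 10
  21 - 16 = 5
  22 - 21 = 1
  60 - 22 = 38
  77 - 60 = 17
  84 - 77 = 7
  100 - 84 = 16


Delta encoded: [6, 10, 5, 1, 38, 17, 7, 16]


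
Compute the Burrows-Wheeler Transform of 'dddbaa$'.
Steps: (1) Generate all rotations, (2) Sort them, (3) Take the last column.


Rotations (sorted):
  0: $dddbaa -> last char: a
  1: a$dddba -> last char: a
  2: aa$dddb -> last char: b
  3: baa$ddd -> last char: d
  4: dbaa$dd -> last char: d
  5: ddbaa$d -> last char: d
  6: dddbaa$ -> last char: $


BWT = aabddd$


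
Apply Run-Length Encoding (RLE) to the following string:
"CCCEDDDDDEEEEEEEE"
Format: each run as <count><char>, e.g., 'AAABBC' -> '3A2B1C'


Scanning runs left to right:
  i=0: run of 'C' x 3 -> '3C'
  i=3: run of 'E' x 1 -> '1E'
  i=4: run of 'D' x 5 -> '5D'
  i=9: run of 'E' x 8 -> '8E'

RLE = 3C1E5D8E


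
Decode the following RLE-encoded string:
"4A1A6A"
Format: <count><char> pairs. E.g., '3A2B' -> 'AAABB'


Expanding each <count><char> pair:
  4A -> 'AAAA'
  1A -> 'A'
  6A -> 'AAAAAA'

Decoded = AAAAAAAAAAA


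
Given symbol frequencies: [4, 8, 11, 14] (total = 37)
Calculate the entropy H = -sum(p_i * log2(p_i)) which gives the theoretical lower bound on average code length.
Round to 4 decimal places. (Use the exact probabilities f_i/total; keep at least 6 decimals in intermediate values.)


Per-symbol terms -p_i * log2(p_i) with p_i = f_i/37:
  p = 4/37 = 0.108108: log2(p) = -3.209453, -p*log2(p) = 0.346968
  p = 8/37 = 0.216216: log2(p) = -2.209453, -p*log2(p) = 0.477720
  p = 11/37 = 0.297297: log2(p) = -1.750022, -p*log2(p) = 0.520277
  p = 14/37 = 0.378378: log2(p) = -1.402098, -p*log2(p) = 0.530524
H = 0.346968 + 0.477720 + 0.520277 + 0.530524 = 1.875489

H = 1.8755 bits/symbol


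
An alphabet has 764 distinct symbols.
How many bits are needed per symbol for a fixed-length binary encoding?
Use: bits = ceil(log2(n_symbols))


log2(764) = 9.5774
Bracket: 2^9 = 512 < 764 <= 2^10 = 1024
So ceil(log2(764)) = 10

bits = ceil(log2(764)) = ceil(9.5774) = 10 bits


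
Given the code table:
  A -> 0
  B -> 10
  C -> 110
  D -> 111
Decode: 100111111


Decoding:
10 -> B
0 -> A
111 -> D
111 -> D


Result: BADD


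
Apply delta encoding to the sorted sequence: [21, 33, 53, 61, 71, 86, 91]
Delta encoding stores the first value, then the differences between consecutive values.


First value: 21
Deltas:
  33 - 21 = 12
  53 - 33 = 20
  61 - 53 = 8
  71 - 61 = 10
  86 - 71 = 15
  91 - 86 = 5


Delta encoded: [21, 12, 20, 8, 10, 15, 5]


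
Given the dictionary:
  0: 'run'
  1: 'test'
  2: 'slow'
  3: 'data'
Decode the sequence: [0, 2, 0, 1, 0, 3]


Look up each index in the dictionary:
  0 -> 'run'
  2 -> 'slow'
  0 -> 'run'
  1 -> 'test'
  0 -> 'run'
  3 -> 'data'

Decoded: "run slow run test run data"


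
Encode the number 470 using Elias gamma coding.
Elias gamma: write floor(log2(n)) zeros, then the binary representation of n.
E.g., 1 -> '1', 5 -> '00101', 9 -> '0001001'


num_bits = floor(log2(470)) + 1 = 9
leading_zeros = num_bits - 1 = 8
binary(470) = 111010110

Elias gamma(470) = '00000000' + '111010110' = 00000000111010110 (17 bits)


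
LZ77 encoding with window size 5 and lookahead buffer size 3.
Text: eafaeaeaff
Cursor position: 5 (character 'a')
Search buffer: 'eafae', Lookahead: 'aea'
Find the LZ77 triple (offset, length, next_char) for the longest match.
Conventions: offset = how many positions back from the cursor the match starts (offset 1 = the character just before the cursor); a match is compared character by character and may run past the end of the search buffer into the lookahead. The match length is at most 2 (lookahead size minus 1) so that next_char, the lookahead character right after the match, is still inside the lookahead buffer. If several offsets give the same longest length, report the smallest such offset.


Try each offset into the search buffer:
  offset=1 (pos 4, char 'e'): match length 0
  offset=2 (pos 3, char 'a'): match length 2
  offset=3 (pos 2, char 'f'): match length 0
  offset=4 (pos 1, char 'a'): match length 1
  offset=5 (pos 0, char 'e'): match length 0
Longest match has length 2 at offset 2.
next_char = character at position 5 + 2 = 7 -> 'a'

Best match: offset=2, length=2 (matching 'ae' starting at position 3)
LZ77 triple: (2, 2, 'a')


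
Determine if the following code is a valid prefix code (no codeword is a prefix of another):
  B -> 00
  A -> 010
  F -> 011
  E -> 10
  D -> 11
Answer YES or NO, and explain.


Checking each pair (does one codeword prefix another?):
  B='00' vs A='010': no prefix
  B='00' vs F='011': no prefix
  B='00' vs E='10': no prefix
  B='00' vs D='11': no prefix
  A='010' vs B='00': no prefix
  A='010' vs F='011': no prefix
  A='010' vs E='10': no prefix
  A='010' vs D='11': no prefix
  F='011' vs B='00': no prefix
  F='011' vs A='010': no prefix
  F='011' vs E='10': no prefix
  F='011' vs D='11': no prefix
  E='10' vs B='00': no prefix
  E='10' vs A='010': no prefix
  E='10' vs F='011': no prefix
  E='10' vs D='11': no prefix
  D='11' vs B='00': no prefix
  D='11' vs A='010': no prefix
  D='11' vs F='011': no prefix
  D='11' vs E='10': no prefix
No violation found over all pairs.

YES -- this is a valid prefix code. No codeword is a prefix of any other codeword.


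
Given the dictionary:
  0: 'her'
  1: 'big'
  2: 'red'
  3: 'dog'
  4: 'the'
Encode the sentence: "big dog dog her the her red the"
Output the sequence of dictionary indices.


Look up each word in the dictionary:
  'big' -> 1
  'dog' -> 3
  'dog' -> 3
  'her' -> 0
  'the' -> 4
  'her' -> 0
  'red' -> 2
  'the' -> 4

Encoded: [1, 3, 3, 0, 4, 0, 2, 4]


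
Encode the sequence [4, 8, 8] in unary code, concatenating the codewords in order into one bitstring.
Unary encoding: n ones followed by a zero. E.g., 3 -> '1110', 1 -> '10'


Encode each number as n ones followed by a terminating 0:
  4 -> 11110 (5 bits)
  8 -> 111111110 (9 bits)
  8 -> 111111110 (9 bits)
Total length = 5 + 9 + 9 = 23 bits.

Unary([4, 8, 8]) = 11110111111110111111110 (23 bits)


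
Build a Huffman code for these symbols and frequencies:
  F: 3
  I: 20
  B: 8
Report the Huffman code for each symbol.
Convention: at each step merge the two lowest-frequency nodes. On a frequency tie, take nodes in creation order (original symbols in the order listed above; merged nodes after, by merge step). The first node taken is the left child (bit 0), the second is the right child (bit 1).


Huffman tree construction:
Step 1: Merge F(3) + B(8) = 11
Step 2: Merge (F+B)(11) + I(20) = 31
Read each symbol's code off the tree from the root (left child = 0, right child = 1).

Codes:
  F: 00 (length 2)
  I: 1 (length 1)
  B: 01 (length 2)
Average code length: 42/31 = 1.3548 bits/symbol


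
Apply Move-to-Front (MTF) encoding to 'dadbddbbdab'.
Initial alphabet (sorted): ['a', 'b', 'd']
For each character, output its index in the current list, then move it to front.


MTF encoding:
'd': index 2 in ['a', 'b', 'd'] -> ['d', 'a', 'b']
'a': index 1 in ['d', 'a', 'b'] -> ['a', 'd', 'b']
'd': index 1 in ['a', 'd', 'b'] -> ['d', 'a', 'b']
'b': index 2 in ['d', 'a', 'b'] -> ['b', 'd', 'a']
'd': index 1 in ['b', 'd', 'a'] -> ['d', 'b', 'a']
'd': index 0 in ['d', 'b', 'a'] -> ['d', 'b', 'a']
'b': index 1 in ['d', 'b', 'a'] -> ['b', 'd', 'a']
'b': index 0 in ['b', 'd', 'a'] -> ['b', 'd', 'a']
'd': index 1 in ['b', 'd', 'a'] -> ['d', 'b', 'a']
'a': index 2 in ['d', 'b', 'a'] -> ['a', 'd', 'b']
'b': index 2 in ['a', 'd', 'b'] -> ['b', 'a', 'd']


Output: [2, 1, 1, 2, 1, 0, 1, 0, 1, 2, 2]


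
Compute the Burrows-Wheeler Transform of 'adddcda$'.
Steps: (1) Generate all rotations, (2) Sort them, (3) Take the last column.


Rotations (sorted):
  0: $adddcda -> last char: a
  1: a$adddcd -> last char: d
  2: adddcda$ -> last char: $
  3: cda$addd -> last char: d
  4: da$adddc -> last char: c
  5: dcda$add -> last char: d
  6: ddcda$ad -> last char: d
  7: dddcda$a -> last char: a


BWT = ad$dcdda


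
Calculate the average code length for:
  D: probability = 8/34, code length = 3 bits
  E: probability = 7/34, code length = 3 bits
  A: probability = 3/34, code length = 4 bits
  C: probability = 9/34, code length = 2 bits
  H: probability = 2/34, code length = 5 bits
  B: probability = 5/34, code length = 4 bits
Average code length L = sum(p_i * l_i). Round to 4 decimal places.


Weighted contributions p_i * l_i:
  D: (8/34) * 3 = 24/34
  E: (7/34) * 3 = 21/34
  A: (3/34) * 4 = 12/34
  C: (9/34) * 2 = 18/34
  H: (2/34) * 5 = 10/34
  B: (5/34) * 4 = 20/34
Sum = (24 + 21 + 12 + 18 + 10 + 20)/34 = 105/34

L = 105/34 = 3.0882 bits/symbol


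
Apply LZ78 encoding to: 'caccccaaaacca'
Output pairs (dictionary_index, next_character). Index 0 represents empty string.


LZ78 encoding steps:
Dictionary: {0: ''}
Step 1: w='' (idx 0), next='c' -> output (0, 'c'), add 'c' as idx 1
Step 2: w='' (idx 0), next='a' -> output (0, 'a'), add 'a' as idx 2
Step 3: w='c' (idx 1), next='c' -> output (1, 'c'), add 'cc' as idx 3
Step 4: w='cc' (idx 3), next='a' -> output (3, 'a'), add 'cca' as idx 4
Step 5: w='a' (idx 2), next='a' -> output (2, 'a'), add 'aa' as idx 5
Step 6: w='a' (idx 2), next='c' -> output (2, 'c'), add 'ac' as idx 6
Step 7: w='c' (idx 1), next='a' -> output (1, 'a'), add 'ca' as idx 7


Encoded: [(0, 'c'), (0, 'a'), (1, 'c'), (3, 'a'), (2, 'a'), (2, 'c'), (1, 'a')]


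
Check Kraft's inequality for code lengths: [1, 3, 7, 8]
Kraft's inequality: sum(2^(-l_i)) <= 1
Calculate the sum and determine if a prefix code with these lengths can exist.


Sum = 2^(-1) + 2^(-3) + 2^(-7) + 2^(-8)
    = 0.5 + 0.125 + 0.0078125 + 0.00390625
    = 163/256 = 0.63671875
Since 0.63671875 <= 1, Kraft's inequality IS satisfied.
A prefix code with these lengths CAN exist.

Kraft sum = 0.63671875. Satisfied.


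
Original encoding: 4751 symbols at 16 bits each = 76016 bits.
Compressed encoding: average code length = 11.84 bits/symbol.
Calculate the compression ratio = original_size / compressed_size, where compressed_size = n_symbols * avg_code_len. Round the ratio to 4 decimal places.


original_size = n_symbols * orig_bits = 4751 * 16 = 76016 bits
compressed_size = n_symbols * avg_code_len = 4751 * 11.84 = 56251.84 bits
ratio = original_size / compressed_size = 76016 / 56251.84 = 1.3514

Compression ratio = 1.3514


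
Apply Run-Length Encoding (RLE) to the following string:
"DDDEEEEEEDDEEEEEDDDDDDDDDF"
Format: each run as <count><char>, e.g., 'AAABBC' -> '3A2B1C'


Scanning runs left to right:
  i=0: run of 'D' x 3 -> '3D'
  i=3: run of 'E' x 6 -> '6E'
  i=9: run of 'D' x 2 -> '2D'
  i=11: run of 'E' x 5 -> '5E'
  i=16: run of 'D' x 9 -> '9D'
  i=25: run of 'F' x 1 -> '1F'

RLE = 3D6E2D5E9D1F


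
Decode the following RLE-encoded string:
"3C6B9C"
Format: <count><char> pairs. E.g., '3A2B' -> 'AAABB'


Expanding each <count><char> pair:
  3C -> 'CCC'
  6B -> 'BBBBBB'
  9C -> 'CCCCCCCCC'

Decoded = CCCBBBBBBCCCCCCCCC


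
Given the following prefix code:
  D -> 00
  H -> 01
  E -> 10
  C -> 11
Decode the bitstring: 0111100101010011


Decoding step by step:
Bits 01 -> H
Bits 11 -> C
Bits 10 -> E
Bits 01 -> H
Bits 01 -> H
Bits 01 -> H
Bits 00 -> D
Bits 11 -> C


Decoded message: HCEHHHDC


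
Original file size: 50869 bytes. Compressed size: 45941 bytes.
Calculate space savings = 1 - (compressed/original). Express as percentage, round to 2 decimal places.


ratio = compressed/original = 45941/50869 = 0.903124
savings = 1 - ratio = 1 - 0.903124 = 0.096876
as a percentage: 0.096876 * 100 = 9.69%

Space savings = 1 - 45941/50869 = 9.69%


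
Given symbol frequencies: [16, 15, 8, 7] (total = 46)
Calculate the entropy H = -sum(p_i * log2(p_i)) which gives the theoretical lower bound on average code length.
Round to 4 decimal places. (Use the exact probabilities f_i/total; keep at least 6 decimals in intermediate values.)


Per-symbol terms -p_i * log2(p_i) with p_i = f_i/46:
  p = 16/46 = 0.347826: log2(p) = -1.523562, -p*log2(p) = 0.529935
  p = 15/46 = 0.326087: log2(p) = -1.616671, -p*log2(p) = 0.527175
  p = 8/46 = 0.173913: log2(p) = -2.523562, -p*log2(p) = 0.438880
  p = 7/46 = 0.152174: log2(p) = -2.716207, -p*log2(p) = 0.413336
H = 0.529935 + 0.527175 + 0.438880 + 0.413336 = 1.909326

H = 1.9093 bits/symbol


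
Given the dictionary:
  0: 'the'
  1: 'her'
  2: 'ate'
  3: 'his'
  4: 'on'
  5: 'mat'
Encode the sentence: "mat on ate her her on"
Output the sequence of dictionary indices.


Look up each word in the dictionary:
  'mat' -> 5
  'on' -> 4
  'ate' -> 2
  'her' -> 1
  'her' -> 1
  'on' -> 4

Encoded: [5, 4, 2, 1, 1, 4]


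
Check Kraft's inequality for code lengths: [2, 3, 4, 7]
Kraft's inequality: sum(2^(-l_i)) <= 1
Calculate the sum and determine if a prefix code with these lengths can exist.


Sum = 2^(-2) + 2^(-3) + 2^(-4) + 2^(-7)
    = 0.25 + 0.125 + 0.0625 + 0.0078125
    = 57/128 = 0.4453125
Since 0.4453125 <= 1, Kraft's inequality IS satisfied.
A prefix code with these lengths CAN exist.

Kraft sum = 0.4453125. Satisfied.


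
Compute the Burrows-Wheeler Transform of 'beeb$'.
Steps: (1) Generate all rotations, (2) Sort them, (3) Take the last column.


Rotations (sorted):
  0: $beeb -> last char: b
  1: b$bee -> last char: e
  2: beeb$ -> last char: $
  3: eb$be -> last char: e
  4: eeb$b -> last char: b


BWT = be$eb


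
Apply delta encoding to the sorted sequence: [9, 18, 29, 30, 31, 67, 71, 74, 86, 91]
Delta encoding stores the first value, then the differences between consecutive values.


First value: 9
Deltas:
  18 - 9 = 9
  29 - 18 = 11
  30 - 29 = 1
  31 - 30 = 1
  67 - 31 = 36
  71 - 67 = 4
  74 - 71 = 3
  86 - 74 = 12
  91 - 86 = 5


Delta encoded: [9, 9, 11, 1, 1, 36, 4, 3, 12, 5]


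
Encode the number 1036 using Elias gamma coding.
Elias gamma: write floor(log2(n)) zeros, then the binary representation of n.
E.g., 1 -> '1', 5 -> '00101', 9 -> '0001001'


num_bits = floor(log2(1036)) + 1 = 11
leading_zeros = num_bits - 1 = 10
binary(1036) = 10000001100

Elias gamma(1036) = '0000000000' + '10000001100' = 000000000010000001100 (21 bits)


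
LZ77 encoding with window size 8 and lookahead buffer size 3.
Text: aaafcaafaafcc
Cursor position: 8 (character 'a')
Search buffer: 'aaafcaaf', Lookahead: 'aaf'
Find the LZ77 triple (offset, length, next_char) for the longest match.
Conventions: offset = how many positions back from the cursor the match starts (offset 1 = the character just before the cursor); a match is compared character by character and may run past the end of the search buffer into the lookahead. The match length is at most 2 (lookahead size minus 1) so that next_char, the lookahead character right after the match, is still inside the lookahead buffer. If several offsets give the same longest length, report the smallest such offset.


Try each offset into the search buffer:
  offset=1 (pos 7, char 'f'): match length 0
  offset=2 (pos 6, char 'a'): match length 1
  offset=3 (pos 5, char 'a'): match length 2
  offset=4 (pos 4, char 'c'): match length 0
  offset=5 (pos 3, char 'f'): match length 0
  offset=6 (pos 2, char 'a'): match length 1
  offset=7 (pos 1, char 'a'): match length 2
  offset=8 (pos 0, char 'a'): match length 2
Longest match has length 2, found at offsets 3, 7, 8; take the smallest, offset 3.
next_char = character at position 8 + 2 = 10 -> 'f'

Best match: offset=3, length=2 (matching 'aa' starting at position 5)
LZ77 triple: (3, 2, 'f')


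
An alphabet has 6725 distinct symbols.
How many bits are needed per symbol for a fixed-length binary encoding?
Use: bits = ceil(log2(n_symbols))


log2(6725) = 12.7153
Bracket: 2^12 = 4096 < 6725 <= 2^13 = 8192
So ceil(log2(6725)) = 13

bits = ceil(log2(6725)) = ceil(12.7153) = 13 bits


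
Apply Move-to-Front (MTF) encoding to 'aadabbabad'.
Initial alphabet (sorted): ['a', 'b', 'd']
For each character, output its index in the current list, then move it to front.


MTF encoding:
'a': index 0 in ['a', 'b', 'd'] -> ['a', 'b', 'd']
'a': index 0 in ['a', 'b', 'd'] -> ['a', 'b', 'd']
'd': index 2 in ['a', 'b', 'd'] -> ['d', 'a', 'b']
'a': index 1 in ['d', 'a', 'b'] -> ['a', 'd', 'b']
'b': index 2 in ['a', 'd', 'b'] -> ['b', 'a', 'd']
'b': index 0 in ['b', 'a', 'd'] -> ['b', 'a', 'd']
'a': index 1 in ['b', 'a', 'd'] -> ['a', 'b', 'd']
'b': index 1 in ['a', 'b', 'd'] -> ['b', 'a', 'd']
'a': index 1 in ['b', 'a', 'd'] -> ['a', 'b', 'd']
'd': index 2 in ['a', 'b', 'd'] -> ['d', 'a', 'b']


Output: [0, 0, 2, 1, 2, 0, 1, 1, 1, 2]


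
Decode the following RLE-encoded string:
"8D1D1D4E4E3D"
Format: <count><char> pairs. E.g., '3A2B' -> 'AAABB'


Expanding each <count><char> pair:
  8D -> 'DDDDDDDD'
  1D -> 'D'
  1D -> 'D'
  4E -> 'EEEE'
  4E -> 'EEEE'
  3D -> 'DDD'

Decoded = DDDDDDDDDDEEEEEEEEDDD


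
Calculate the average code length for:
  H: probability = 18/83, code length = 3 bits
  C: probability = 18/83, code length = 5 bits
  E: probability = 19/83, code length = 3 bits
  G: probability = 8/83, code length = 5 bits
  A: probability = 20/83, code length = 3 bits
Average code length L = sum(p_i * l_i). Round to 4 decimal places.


Weighted contributions p_i * l_i:
  H: (18/83) * 3 = 54/83
  C: (18/83) * 5 = 90/83
  E: (19/83) * 3 = 57/83
  G: (8/83) * 5 = 40/83
  A: (20/83) * 3 = 60/83
Sum = (54 + 90 + 57 + 40 + 60)/83 = 301/83

L = 301/83 = 3.6265 bits/symbol


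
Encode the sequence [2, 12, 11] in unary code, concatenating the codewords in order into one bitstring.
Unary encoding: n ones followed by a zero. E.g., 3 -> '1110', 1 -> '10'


Encode each number as n ones followed by a terminating 0:
  2 -> 110 (3 bits)
  12 -> 1111111111110 (13 bits)
  11 -> 111111111110 (12 bits)
Total length = 3 + 13 + 12 = 28 bits.

Unary([2, 12, 11]) = 1101111111111110111111111110 (28 bits)


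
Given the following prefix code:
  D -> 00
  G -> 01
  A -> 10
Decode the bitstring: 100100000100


Decoding step by step:
Bits 10 -> A
Bits 01 -> G
Bits 00 -> D
Bits 00 -> D
Bits 01 -> G
Bits 00 -> D


Decoded message: AGDDGD


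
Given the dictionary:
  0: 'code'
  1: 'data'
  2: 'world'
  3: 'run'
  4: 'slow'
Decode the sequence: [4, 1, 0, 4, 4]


Look up each index in the dictionary:
  4 -> 'slow'
  1 -> 'data'
  0 -> 'code'
  4 -> 'slow'
  4 -> 'slow'

Decoded: "slow data code slow slow"


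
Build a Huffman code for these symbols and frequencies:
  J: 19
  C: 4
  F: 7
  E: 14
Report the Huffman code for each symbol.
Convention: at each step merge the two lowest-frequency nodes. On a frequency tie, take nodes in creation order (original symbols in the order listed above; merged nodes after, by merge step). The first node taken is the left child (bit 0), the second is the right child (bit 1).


Huffman tree construction:
Step 1: Merge C(4) + F(7) = 11
Step 2: Merge (C+F)(11) + E(14) = 25
Step 3: Merge J(19) + ((C+F)+E)(25) = 44
Read each symbol's code off the tree from the root (left child = 0, right child = 1).

Codes:
  J: 0 (length 1)
  C: 100 (length 3)
  F: 101 (length 3)
  E: 11 (length 2)
Average code length: 80/44 = 1.8182 bits/symbol


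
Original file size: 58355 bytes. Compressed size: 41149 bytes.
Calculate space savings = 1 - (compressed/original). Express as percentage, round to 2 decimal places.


ratio = compressed/original = 41149/58355 = 0.70515
savings = 1 - ratio = 1 - 0.70515 = 0.29485
as a percentage: 0.29485 * 100 = 29.49%

Space savings = 1 - 41149/58355 = 29.49%


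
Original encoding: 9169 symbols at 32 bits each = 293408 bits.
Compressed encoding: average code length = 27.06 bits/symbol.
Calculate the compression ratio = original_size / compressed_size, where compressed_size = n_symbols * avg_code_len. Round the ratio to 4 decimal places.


original_size = n_symbols * orig_bits = 9169 * 32 = 293408 bits
compressed_size = n_symbols * avg_code_len = 9169 * 27.06 = 248113.14 bits
ratio = original_size / compressed_size = 293408 / 248113.14 = 1.1826

Compression ratio = 1.1826


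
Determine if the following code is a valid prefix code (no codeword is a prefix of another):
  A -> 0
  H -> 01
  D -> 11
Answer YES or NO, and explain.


Checking each pair (does one codeword prefix another?):
  A='0' vs H='01': prefix -- VIOLATION

NO -- this is NOT a valid prefix code. A (0) is a prefix of H (01).


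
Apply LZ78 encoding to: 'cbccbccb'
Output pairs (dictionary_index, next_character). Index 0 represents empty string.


LZ78 encoding steps:
Dictionary: {0: ''}
Step 1: w='' (idx 0), next='c' -> output (0, 'c'), add 'c' as idx 1
Step 2: w='' (idx 0), next='b' -> output (0, 'b'), add 'b' as idx 2
Step 3: w='c' (idx 1), next='c' -> output (1, 'c'), add 'cc' as idx 3
Step 4: w='b' (idx 2), next='c' -> output (2, 'c'), add 'bc' as idx 4
Step 5: w='c' (idx 1), next='b' -> output (1, 'b'), add 'cb' as idx 5


Encoded: [(0, 'c'), (0, 'b'), (1, 'c'), (2, 'c'), (1, 'b')]


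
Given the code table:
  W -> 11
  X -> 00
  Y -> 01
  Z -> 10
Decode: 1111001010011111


Decoding:
11 -> W
11 -> W
00 -> X
10 -> Z
10 -> Z
01 -> Y
11 -> W
11 -> W


Result: WWXZZYWW


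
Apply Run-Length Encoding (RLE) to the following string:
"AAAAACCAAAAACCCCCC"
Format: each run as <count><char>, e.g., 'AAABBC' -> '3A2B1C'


Scanning runs left to right:
  i=0: run of 'A' x 5 -> '5A'
  i=5: run of 'C' x 2 -> '2C'
  i=7: run of 'A' x 5 -> '5A'
  i=12: run of 'C' x 6 -> '6C'

RLE = 5A2C5A6C


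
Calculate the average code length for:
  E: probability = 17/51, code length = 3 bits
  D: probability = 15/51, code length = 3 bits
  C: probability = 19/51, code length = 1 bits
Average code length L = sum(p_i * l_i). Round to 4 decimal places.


Weighted contributions p_i * l_i:
  E: (17/51) * 3 = 51/51
  D: (15/51) * 3 = 45/51
  C: (19/51) * 1 = 19/51
Sum = (51 + 45 + 19)/51 = 115/51

L = 115/51 = 2.2549 bits/symbol


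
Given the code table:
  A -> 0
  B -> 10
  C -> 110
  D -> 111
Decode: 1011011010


Decoding:
10 -> B
110 -> C
110 -> C
10 -> B


Result: BCCB


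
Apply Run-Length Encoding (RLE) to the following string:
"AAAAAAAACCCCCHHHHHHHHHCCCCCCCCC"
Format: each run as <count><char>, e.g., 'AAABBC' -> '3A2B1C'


Scanning runs left to right:
  i=0: run of 'A' x 8 -> '8A'
  i=8: run of 'C' x 5 -> '5C'
  i=13: run of 'H' x 9 -> '9H'
  i=22: run of 'C' x 9 -> '9C'

RLE = 8A5C9H9C


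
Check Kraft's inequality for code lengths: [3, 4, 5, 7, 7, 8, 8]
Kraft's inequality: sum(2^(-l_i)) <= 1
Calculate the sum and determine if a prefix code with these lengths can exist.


Sum = 2^(-3) + 2^(-4) + 2^(-5) + 2^(-7) + 2^(-7) + 2^(-8) + 2^(-8)
    = 0.125 + 0.0625 + 0.03125 + 0.0078125 + 0.0078125 + 0.00390625 + 0.00390625
    = 62/256 = 0.2421875
Since 0.2421875 <= 1, Kraft's inequality IS satisfied.
A prefix code with these lengths CAN exist.

Kraft sum = 0.2421875. Satisfied.


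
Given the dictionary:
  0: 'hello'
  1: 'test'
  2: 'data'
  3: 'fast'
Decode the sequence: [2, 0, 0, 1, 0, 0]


Look up each index in the dictionary:
  2 -> 'data'
  0 -> 'hello'
  0 -> 'hello'
  1 -> 'test'
  0 -> 'hello'
  0 -> 'hello'

Decoded: "data hello hello test hello hello"


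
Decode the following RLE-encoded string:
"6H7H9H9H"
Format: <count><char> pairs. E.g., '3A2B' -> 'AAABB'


Expanding each <count><char> pair:
  6H -> 'HHHHHH'
  7H -> 'HHHHHHH'
  9H -> 'HHHHHHHHH'
  9H -> 'HHHHHHHHH'

Decoded = HHHHHHHHHHHHHHHHHHHHHHHHHHHHHHH


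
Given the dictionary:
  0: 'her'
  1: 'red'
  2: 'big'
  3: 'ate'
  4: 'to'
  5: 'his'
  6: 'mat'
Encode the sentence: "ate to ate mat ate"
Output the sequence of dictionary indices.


Look up each word in the dictionary:
  'ate' -> 3
  'to' -> 4
  'ate' -> 3
  'mat' -> 6
  'ate' -> 3

Encoded: [3, 4, 3, 6, 3]


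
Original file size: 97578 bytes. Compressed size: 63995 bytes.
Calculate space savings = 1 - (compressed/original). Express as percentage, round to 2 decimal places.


ratio = compressed/original = 63995/97578 = 0.655834
savings = 1 - ratio = 1 - 0.655834 = 0.344166
as a percentage: 0.344166 * 100 = 34.42%

Space savings = 1 - 63995/97578 = 34.42%


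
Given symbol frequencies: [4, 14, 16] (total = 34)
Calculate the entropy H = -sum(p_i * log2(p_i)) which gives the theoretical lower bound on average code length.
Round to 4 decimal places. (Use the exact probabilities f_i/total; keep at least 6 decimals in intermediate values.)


Per-symbol terms -p_i * log2(p_i) with p_i = f_i/34:
  p = 4/34 = 0.117647: log2(p) = -3.087463, -p*log2(p) = 0.363231
  p = 14/34 = 0.411765: log2(p) = -1.280108, -p*log2(p) = 0.527103
  p = 16/34 = 0.470588: log2(p) = -1.087463, -p*log2(p) = 0.511747
H = 0.363231 + 0.527103 + 0.511747 = 1.402081

H = 1.4021 bits/symbol


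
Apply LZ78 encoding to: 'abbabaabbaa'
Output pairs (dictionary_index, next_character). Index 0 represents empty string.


LZ78 encoding steps:
Dictionary: {0: ''}
Step 1: w='' (idx 0), next='a' -> output (0, 'a'), add 'a' as idx 1
Step 2: w='' (idx 0), next='b' -> output (0, 'b'), add 'b' as idx 2
Step 3: w='b' (idx 2), next='a' -> output (2, 'a'), add 'ba' as idx 3
Step 4: w='ba' (idx 3), next='a' -> output (3, 'a'), add 'baa' as idx 4
Step 5: w='b' (idx 2), next='b' -> output (2, 'b'), add 'bb' as idx 5
Step 6: w='a' (idx 1), next='a' -> output (1, 'a'), add 'aa' as idx 6


Encoded: [(0, 'a'), (0, 'b'), (2, 'a'), (3, 'a'), (2, 'b'), (1, 'a')]


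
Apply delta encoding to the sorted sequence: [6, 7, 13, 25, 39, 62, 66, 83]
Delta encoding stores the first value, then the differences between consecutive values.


First value: 6
Deltas:
  7 - 6 = 1
  13 - 7 = 6
  25 - 13 = 12
  39 - 25 = 14
  62 - 39 = 23
  66 - 62 = 4
  83 - 66 = 17


Delta encoded: [6, 1, 6, 12, 14, 23, 4, 17]


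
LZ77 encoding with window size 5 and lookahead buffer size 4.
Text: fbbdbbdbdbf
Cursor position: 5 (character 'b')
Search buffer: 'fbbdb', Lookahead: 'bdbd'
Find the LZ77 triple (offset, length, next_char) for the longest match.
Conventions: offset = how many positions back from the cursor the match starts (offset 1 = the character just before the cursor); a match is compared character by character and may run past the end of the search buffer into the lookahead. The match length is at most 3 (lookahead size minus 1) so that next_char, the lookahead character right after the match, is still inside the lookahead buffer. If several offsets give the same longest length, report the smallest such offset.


Try each offset into the search buffer:
  offset=1 (pos 4, char 'b'): match length 1
  offset=2 (pos 3, char 'd'): match length 0
  offset=3 (pos 2, char 'b'): match length 3
  offset=4 (pos 1, char 'b'): match length 1
  offset=5 (pos 0, char 'f'): match length 0
Longest match has length 3 at offset 3.
next_char = character at position 5 + 3 = 8 -> 'd'

Best match: offset=3, length=3 (matching 'bdb' starting at position 2)
LZ77 triple: (3, 3, 'd')


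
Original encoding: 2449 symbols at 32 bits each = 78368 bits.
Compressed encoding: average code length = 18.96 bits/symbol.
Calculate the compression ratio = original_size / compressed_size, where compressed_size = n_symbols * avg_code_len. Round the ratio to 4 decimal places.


original_size = n_symbols * orig_bits = 2449 * 32 = 78368 bits
compressed_size = n_symbols * avg_code_len = 2449 * 18.96 = 46433.04 bits
ratio = original_size / compressed_size = 78368 / 46433.04 = 1.6878

Compression ratio = 1.6878


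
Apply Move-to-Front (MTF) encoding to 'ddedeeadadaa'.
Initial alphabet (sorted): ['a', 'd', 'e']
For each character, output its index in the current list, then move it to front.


MTF encoding:
'd': index 1 in ['a', 'd', 'e'] -> ['d', 'a', 'e']
'd': index 0 in ['d', 'a', 'e'] -> ['d', 'a', 'e']
'e': index 2 in ['d', 'a', 'e'] -> ['e', 'd', 'a']
'd': index 1 in ['e', 'd', 'a'] -> ['d', 'e', 'a']
'e': index 1 in ['d', 'e', 'a'] -> ['e', 'd', 'a']
'e': index 0 in ['e', 'd', 'a'] -> ['e', 'd', 'a']
'a': index 2 in ['e', 'd', 'a'] -> ['a', 'e', 'd']
'd': index 2 in ['a', 'e', 'd'] -> ['d', 'a', 'e']
'a': index 1 in ['d', 'a', 'e'] -> ['a', 'd', 'e']
'd': index 1 in ['a', 'd', 'e'] -> ['d', 'a', 'e']
'a': index 1 in ['d', 'a', 'e'] -> ['a', 'd', 'e']
'a': index 0 in ['a', 'd', 'e'] -> ['a', 'd', 'e']


Output: [1, 0, 2, 1, 1, 0, 2, 2, 1, 1, 1, 0]


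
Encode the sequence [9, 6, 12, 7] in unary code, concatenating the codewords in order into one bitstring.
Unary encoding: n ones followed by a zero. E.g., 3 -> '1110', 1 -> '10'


Encode each number as n ones followed by a terminating 0:
  9 -> 1111111110 (10 bits)
  6 -> 1111110 (7 bits)
  12 -> 1111111111110 (13 bits)
  7 -> 11111110 (8 bits)
Total length = 10 + 7 + 13 + 8 = 38 bits.

Unary([9, 6, 12, 7]) = 11111111101111110111111111111011111110 (38 bits)


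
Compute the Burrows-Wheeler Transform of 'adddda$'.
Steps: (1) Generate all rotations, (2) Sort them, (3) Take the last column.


Rotations (sorted):
  0: $adddda -> last char: a
  1: a$adddd -> last char: d
  2: adddda$ -> last char: $
  3: da$addd -> last char: d
  4: dda$add -> last char: d
  5: ddda$ad -> last char: d
  6: dddda$a -> last char: a


BWT = ad$ddda


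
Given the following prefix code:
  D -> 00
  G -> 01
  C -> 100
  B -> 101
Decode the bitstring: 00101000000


Decoding step by step:
Bits 00 -> D
Bits 101 -> B
Bits 00 -> D
Bits 00 -> D
Bits 00 -> D


Decoded message: DBDDD


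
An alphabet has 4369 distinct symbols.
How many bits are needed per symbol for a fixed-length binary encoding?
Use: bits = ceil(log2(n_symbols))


log2(4369) = 12.0931
Bracket: 2^12 = 4096 < 4369 <= 2^13 = 8192
So ceil(log2(4369)) = 13

bits = ceil(log2(4369)) = ceil(12.0931) = 13 bits


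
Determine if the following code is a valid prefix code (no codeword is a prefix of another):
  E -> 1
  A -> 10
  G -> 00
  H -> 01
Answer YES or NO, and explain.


Checking each pair (does one codeword prefix another?):
  E='1' vs A='10': prefix -- VIOLATION

NO -- this is NOT a valid prefix code. E (1) is a prefix of A (10).
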